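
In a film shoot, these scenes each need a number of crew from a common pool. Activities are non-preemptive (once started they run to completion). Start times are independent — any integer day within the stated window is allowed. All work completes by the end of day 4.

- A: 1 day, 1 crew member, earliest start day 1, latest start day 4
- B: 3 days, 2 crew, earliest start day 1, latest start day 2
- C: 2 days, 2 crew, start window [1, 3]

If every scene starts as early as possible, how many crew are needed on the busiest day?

5

Early-start schedule: A@1, B@1, C@1.
Load per day: day 1: 5, day 2: 4, day 3: 2, day 4: 0.
Peak is 5.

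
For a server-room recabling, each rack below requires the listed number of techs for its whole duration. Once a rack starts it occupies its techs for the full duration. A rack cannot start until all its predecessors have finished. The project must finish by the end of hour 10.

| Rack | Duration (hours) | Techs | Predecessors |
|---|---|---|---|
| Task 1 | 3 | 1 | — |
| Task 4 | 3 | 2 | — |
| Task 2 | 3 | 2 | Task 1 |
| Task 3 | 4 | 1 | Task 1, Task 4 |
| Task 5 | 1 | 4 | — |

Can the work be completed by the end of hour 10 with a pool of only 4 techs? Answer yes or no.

Schedule Task 1@1, Task 4@1, Task 2@4, Task 3@4, Task 5@8: h1:3  h2:3  h3:3  h4:3  h5:3  h6:3  h7:1  h8:4  h9:0  h10:0 — peak 4 ≤ 4.

yes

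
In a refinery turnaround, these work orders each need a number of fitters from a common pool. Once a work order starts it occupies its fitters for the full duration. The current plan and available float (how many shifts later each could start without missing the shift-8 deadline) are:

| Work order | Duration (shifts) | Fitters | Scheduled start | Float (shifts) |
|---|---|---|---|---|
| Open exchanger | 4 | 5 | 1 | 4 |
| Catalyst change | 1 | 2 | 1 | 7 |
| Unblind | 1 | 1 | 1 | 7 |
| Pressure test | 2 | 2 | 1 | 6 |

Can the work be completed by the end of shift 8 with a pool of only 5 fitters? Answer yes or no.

Schedule Open exchanger@1, Catalyst change@5, Unblind@5, Pressure test@5: s1:5  s2:5  s3:5  s4:5  s5:5  s6:2  s7:0  s8:0 — peak 5 ≤ 5.

yes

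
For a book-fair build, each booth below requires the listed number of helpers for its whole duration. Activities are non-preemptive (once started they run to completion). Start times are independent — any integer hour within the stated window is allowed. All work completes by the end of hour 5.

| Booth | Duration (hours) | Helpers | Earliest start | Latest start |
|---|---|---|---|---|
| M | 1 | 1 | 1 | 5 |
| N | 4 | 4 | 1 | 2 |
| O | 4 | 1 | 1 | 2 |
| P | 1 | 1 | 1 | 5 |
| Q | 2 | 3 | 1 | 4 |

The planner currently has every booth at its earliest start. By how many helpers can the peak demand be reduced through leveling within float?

Early-start peak: h1:10  h2:8  h3:5  h4:5  h5:0 ⇒ 10.
Leveled (M@1, N@1, O@1, P@1, Q@2): h1:7  h2:8  h3:8  h4:5  h5:0 ⇒ 8.
Reduction 10 − 8 = 2.

2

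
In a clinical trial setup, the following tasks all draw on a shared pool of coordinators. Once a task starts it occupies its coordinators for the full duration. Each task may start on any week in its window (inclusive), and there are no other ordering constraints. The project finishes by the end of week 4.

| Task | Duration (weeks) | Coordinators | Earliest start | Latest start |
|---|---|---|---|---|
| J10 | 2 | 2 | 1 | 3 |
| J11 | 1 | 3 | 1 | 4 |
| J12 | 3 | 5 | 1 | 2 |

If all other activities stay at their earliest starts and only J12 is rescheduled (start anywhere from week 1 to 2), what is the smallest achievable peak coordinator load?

7

J12@1: w1:10  w2:7  w3:5  w4:0 → peak 10
J12@2: w1:5  w2:7  w3:5  w4:5 → peak 7
Best is J12@2, peak 7.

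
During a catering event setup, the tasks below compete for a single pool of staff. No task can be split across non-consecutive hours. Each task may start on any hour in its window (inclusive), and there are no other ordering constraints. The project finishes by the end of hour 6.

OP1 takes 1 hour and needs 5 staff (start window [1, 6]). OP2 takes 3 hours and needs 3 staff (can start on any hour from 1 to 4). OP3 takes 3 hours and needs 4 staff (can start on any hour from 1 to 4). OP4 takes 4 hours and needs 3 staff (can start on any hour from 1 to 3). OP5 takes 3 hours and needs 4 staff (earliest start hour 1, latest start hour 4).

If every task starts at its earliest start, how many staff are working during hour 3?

14

At early start, hour 3 has: OP2, OP3, OP4, OP5.
Demand: 3 + 4 + 3 + 4 = 14.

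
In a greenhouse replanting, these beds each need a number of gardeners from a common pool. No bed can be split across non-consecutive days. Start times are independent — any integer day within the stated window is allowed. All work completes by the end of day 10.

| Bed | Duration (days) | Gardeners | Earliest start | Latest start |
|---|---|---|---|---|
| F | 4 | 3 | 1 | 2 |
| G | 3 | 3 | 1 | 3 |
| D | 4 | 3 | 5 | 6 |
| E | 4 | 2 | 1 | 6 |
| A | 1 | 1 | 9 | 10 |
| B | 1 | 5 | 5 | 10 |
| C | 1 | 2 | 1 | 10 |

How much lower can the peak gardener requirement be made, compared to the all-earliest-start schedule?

Early-start peak: d1:10  d2:8  d3:8  d4:5  d5:8  d6:3  d7:3  d8:3  d9:1  d10:0 ⇒ 10.
Leveled (F@1, G@1, D@5, E@4, A@9, B@9, C@8): d1:6  d2:6  d3:6  d4:5  d5:5  d6:5  d7:5  d8:5  d9:6  d10:0 ⇒ 6.
Reduction 10 − 6 = 4.

4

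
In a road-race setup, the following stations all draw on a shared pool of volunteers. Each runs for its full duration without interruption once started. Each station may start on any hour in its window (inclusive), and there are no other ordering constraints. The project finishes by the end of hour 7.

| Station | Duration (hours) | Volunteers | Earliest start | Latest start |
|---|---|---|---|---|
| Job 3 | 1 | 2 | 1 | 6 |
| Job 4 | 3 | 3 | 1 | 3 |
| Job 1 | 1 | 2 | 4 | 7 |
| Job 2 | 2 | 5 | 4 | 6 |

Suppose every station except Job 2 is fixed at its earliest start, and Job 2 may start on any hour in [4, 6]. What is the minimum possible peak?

5

Job 2@4: h1:5  h2:3  h3:3  h4:7  h5:5  h6:0  h7:0 → peak 7
Job 2@5: h1:5  h2:3  h3:3  h4:2  h5:5  h6:5  h7:0 → peak 5
Job 2@6: h1:5  h2:3  h3:3  h4:2  h5:0  h6:5  h7:5 → peak 5
Best is Job 2@5, peak 5.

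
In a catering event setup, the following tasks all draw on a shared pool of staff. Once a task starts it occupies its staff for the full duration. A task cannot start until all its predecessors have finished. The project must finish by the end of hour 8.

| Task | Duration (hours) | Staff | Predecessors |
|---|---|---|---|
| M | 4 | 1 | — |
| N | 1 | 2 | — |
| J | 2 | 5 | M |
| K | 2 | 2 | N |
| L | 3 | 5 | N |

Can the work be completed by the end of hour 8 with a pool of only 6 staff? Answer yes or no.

yes

Schedule M@1, N@1, J@5, K@7, L@2: h1:3  h2:6  h3:6  h4:6  h5:5  h6:5  h7:2  h8:2 — peak 6 ≤ 6.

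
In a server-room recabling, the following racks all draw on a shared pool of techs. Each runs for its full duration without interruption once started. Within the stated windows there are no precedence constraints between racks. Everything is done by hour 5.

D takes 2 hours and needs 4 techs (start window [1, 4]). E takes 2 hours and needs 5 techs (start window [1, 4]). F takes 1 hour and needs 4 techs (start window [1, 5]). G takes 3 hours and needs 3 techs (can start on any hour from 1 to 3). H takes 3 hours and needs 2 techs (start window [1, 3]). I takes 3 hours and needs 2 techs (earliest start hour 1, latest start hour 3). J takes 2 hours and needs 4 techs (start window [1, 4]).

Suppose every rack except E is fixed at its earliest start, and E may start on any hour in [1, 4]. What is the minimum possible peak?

E@1: h1:24  h2:20  h3:7  h4:0  h5:0 → peak 24
E@2: h1:19  h2:20  h3:12  h4:0  h5:0 → peak 20
E@3: h1:19  h2:15  h3:12  h4:5  h5:0 → peak 19
E@4: h1:19  h2:15  h3:7  h4:5  h5:5 → peak 19
Best is E@3, peak 19.

19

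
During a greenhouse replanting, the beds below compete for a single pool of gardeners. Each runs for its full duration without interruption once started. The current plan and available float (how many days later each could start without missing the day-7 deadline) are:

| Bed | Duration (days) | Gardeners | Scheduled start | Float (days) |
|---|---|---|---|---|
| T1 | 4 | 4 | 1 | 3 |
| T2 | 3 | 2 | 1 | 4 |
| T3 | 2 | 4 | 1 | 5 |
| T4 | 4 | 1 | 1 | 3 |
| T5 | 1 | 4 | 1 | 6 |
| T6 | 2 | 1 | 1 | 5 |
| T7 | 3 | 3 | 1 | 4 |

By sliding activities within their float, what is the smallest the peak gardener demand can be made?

8

Early-start (T1@1, T2@1, T3@1, T4@1, T5@1, T6@1, T7@1) gives peak 19: d1:19  d2:15  d3:10  d4:5  d5:0  d6:0  d7:0.
Shift T3→5, T5→7, T7→4.
Schedule T1@1, T2@1, T3@5, T4@1, T5@7, T6@1, T7@4: d1:8  d2:8  d3:7  d4:8  d5:7  d6:7  d7:4 — peak 8.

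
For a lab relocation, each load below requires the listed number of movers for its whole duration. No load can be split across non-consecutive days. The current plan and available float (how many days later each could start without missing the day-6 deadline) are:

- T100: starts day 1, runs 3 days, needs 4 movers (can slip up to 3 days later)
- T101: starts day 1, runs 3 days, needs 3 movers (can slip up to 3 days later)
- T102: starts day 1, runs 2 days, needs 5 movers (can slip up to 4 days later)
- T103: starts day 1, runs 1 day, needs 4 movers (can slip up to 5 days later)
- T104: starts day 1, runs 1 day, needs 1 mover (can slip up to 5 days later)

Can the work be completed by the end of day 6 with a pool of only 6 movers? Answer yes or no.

The minimum achievable peak is 7; 6 < 7, so no feasible schedule stays within the cap.

no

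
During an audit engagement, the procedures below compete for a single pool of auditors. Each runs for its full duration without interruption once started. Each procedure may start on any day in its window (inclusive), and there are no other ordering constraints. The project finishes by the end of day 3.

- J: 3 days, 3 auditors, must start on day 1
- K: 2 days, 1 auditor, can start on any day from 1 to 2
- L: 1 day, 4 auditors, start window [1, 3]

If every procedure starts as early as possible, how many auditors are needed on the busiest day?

8

Early-start schedule: J@1, K@1, L@1.
Load per day: day 1: 8, day 2: 4, day 3: 3.
Peak is 8.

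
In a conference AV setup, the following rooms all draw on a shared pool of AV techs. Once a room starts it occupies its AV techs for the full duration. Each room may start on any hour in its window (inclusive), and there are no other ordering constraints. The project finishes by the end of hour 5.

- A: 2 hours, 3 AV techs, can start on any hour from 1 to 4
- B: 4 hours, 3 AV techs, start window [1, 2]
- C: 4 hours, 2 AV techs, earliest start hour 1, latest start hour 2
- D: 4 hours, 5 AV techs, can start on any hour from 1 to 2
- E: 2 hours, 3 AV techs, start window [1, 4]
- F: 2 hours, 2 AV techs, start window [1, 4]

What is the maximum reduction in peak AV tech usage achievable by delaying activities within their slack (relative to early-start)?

3

Early-start peak: h1:18  h2:18  h3:10  h4:10  h5:0 ⇒ 18.
Leveled (A@1, B@1, C@1, D@1, E@3, F@1): h1:15  h2:15  h3:13  h4:13  h5:0 ⇒ 15.
Reduction 18 − 15 = 3.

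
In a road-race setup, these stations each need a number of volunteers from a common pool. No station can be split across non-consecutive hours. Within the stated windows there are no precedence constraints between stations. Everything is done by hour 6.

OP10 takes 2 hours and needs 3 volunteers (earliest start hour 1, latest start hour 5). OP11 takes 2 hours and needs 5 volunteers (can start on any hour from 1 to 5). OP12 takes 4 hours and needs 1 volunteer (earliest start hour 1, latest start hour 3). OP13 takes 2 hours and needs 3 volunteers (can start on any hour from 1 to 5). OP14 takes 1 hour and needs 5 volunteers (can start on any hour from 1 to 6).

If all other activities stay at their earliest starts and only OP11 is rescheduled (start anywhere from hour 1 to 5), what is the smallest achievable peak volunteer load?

12

OP11@1: h1:17  h2:12  h3:1  h4:1  h5:0  h6:0 → peak 17
OP11@2: h1:12  h2:12  h3:6  h4:1  h5:0  h6:0 → peak 12
OP11@3: h1:12  h2:7  h3:6  h4:6  h5:0  h6:0 → peak 12
OP11@4: h1:12  h2:7  h3:1  h4:6  h5:5  h6:0 → peak 12
OP11@5: h1:12  h2:7  h3:1  h4:1  h5:5  h6:5 → peak 12
Best is OP11@2, peak 12.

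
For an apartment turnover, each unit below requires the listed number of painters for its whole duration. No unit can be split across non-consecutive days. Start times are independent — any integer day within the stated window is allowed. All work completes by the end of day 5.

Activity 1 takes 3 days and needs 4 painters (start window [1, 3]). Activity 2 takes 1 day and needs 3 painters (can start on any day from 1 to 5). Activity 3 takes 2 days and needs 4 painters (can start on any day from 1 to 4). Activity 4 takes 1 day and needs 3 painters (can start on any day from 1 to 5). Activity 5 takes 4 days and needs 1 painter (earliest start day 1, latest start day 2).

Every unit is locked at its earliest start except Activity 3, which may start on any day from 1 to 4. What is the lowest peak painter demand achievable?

Activity 3@1: d1:15  d2:9  d3:5  d4:1  d5:0 → peak 15
Activity 3@2: d1:11  d2:9  d3:9  d4:1  d5:0 → peak 11
Activity 3@3: d1:11  d2:5  d3:9  d4:5  d5:0 → peak 11
Activity 3@4: d1:11  d2:5  d3:5  d4:5  d5:4 → peak 11
Best is Activity 3@2, peak 11.

11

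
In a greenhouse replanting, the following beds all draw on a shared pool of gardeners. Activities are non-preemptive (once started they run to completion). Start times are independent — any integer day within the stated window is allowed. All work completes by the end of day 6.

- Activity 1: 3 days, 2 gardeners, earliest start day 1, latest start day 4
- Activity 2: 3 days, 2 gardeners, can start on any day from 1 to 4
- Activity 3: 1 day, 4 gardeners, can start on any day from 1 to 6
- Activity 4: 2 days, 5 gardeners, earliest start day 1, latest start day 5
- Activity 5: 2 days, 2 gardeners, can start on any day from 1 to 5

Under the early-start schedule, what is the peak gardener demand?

15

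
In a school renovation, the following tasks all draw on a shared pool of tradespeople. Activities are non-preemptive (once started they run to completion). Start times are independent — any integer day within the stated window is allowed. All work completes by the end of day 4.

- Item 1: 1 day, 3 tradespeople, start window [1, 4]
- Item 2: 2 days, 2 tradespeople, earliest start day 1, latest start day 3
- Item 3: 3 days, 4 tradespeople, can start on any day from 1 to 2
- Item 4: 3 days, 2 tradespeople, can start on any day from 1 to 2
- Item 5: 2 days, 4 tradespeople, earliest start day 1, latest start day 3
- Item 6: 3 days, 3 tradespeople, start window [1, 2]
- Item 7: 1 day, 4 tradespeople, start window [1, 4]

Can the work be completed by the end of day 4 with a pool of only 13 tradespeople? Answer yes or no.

Schedule Item 1@1, Item 2@1, Item 3@1, Item 4@1, Item 5@3, Item 6@2, Item 7@4: d1:11  d2:11  d3:13  d4:11 — peak 13 ≤ 13.

yes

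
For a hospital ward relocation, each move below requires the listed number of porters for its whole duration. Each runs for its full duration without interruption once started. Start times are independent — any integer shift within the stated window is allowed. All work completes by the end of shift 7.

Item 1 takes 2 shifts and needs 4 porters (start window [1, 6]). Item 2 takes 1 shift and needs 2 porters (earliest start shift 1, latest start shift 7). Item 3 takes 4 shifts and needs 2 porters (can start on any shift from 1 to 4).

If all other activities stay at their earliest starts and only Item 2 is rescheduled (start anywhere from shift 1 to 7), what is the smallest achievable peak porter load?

6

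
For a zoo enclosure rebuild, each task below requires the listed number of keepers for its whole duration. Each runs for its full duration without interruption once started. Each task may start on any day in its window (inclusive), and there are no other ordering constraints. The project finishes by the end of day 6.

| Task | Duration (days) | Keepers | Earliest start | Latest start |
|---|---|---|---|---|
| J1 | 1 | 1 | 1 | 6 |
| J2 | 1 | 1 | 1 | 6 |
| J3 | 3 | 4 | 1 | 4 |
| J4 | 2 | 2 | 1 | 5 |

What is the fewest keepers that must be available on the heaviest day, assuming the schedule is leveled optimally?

4

Early-start (J1@1, J2@1, J3@1, J4@1) gives peak 8: d1:8  d2:6  d3:4  d4:0  d5:0  d6:0.
Shift J3→2, J4→5.
Schedule J1@1, J2@1, J3@2, J4@5: d1:2  d2:4  d3:4  d4:4  d5:2  d6:2 — peak 4.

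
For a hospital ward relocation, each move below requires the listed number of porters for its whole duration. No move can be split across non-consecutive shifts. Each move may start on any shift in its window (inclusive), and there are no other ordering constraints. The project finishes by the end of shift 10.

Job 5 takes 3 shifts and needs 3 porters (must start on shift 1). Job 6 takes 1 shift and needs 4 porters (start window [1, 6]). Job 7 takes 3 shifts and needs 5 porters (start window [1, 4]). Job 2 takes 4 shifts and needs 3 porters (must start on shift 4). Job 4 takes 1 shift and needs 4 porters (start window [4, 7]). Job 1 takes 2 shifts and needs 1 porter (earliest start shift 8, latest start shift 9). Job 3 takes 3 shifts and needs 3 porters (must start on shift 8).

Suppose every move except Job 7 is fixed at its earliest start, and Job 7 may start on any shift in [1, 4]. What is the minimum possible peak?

12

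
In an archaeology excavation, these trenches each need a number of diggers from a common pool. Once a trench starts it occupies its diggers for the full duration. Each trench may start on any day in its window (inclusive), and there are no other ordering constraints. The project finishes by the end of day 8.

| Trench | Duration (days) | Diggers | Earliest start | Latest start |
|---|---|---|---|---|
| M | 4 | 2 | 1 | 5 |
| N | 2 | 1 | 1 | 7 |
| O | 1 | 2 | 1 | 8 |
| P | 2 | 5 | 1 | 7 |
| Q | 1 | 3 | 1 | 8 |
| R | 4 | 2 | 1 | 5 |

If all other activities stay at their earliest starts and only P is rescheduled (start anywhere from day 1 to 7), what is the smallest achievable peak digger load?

10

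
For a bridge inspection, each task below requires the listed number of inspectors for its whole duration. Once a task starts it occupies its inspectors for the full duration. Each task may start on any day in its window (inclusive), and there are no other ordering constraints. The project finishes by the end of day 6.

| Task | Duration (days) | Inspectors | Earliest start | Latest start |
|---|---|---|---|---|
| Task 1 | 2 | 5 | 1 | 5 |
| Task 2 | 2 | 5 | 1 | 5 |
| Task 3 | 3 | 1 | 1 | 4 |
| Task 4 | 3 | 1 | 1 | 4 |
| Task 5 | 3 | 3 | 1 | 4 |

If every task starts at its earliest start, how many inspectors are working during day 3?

5

At early start, day 3 has: Task 3, Task 4, Task 5.
Demand: 1 + 1 + 3 = 5.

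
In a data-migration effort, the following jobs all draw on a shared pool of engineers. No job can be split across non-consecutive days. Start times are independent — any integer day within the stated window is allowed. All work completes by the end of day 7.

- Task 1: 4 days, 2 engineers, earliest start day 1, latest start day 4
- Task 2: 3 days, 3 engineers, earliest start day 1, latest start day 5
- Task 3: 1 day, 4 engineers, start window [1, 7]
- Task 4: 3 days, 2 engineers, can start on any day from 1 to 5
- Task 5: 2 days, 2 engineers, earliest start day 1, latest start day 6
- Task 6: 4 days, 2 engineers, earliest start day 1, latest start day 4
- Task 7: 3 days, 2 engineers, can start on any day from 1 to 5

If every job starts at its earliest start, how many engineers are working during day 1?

17

At early start, day 1 has: Task 1, Task 2, Task 3, Task 4, Task 5, Task 6, Task 7.
Demand: 2 + 3 + 4 + 2 + 2 + 2 + 2 = 17.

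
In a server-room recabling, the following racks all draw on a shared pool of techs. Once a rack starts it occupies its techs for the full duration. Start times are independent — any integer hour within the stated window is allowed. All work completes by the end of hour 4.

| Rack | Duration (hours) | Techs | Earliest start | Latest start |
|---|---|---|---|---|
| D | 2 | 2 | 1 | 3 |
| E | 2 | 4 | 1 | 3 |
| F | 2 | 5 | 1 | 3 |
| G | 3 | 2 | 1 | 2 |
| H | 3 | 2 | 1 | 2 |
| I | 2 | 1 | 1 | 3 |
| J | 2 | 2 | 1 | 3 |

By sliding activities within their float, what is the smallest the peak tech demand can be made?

11

Early-start (D@1, E@1, F@1, G@1, H@1, I@1, J@1) gives peak 18: h1:18  h2:18  h3:4  h4:0.
Shift F→3, J→3.
Schedule D@1, E@1, F@3, G@1, H@1, I@1, J@3: h1:11  h2:11  h3:11  h4:7 — peak 11.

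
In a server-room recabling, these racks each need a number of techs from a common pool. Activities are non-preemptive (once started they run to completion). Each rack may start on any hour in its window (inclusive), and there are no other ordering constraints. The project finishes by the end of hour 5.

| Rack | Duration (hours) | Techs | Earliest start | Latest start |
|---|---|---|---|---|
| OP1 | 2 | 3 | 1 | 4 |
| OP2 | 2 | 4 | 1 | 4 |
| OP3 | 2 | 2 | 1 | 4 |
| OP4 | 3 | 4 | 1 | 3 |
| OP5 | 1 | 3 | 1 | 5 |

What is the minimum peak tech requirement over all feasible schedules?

7

Early-start (OP1@1, OP2@1, OP3@1, OP4@1, OP5@1) gives peak 16: h1:16  h2:13  h3:4  h4:0  h5:0.
Shift OP3→3, OP4→3, OP5→5.
Schedule OP1@1, OP2@1, OP3@3, OP4@3, OP5@5: h1:7  h2:7  h3:6  h4:6  h5:7 — peak 7.
Total tech-hours = 33 over 5 hours ⇒ peak ≥ ⌈33/5⌉ = 7, so 7 is optimal.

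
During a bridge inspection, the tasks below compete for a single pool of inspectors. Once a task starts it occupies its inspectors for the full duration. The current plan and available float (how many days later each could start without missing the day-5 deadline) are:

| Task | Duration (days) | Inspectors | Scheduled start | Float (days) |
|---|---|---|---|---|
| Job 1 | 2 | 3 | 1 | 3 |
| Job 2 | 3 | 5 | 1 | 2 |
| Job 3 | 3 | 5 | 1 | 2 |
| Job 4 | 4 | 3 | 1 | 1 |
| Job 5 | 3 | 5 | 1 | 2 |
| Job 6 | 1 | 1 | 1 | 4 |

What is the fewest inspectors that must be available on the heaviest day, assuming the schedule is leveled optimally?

Early-start (Job 1@1, Job 2@1, Job 3@1, Job 4@1, Job 5@1, Job 6@1) gives peak 22: d1:22  d2:21  d3:18  d4:3  d5:0.
Shift Job 5→3.
Schedule Job 1@1, Job 2@1, Job 3@1, Job 4@1, Job 5@3, Job 6@1: d1:17  d2:16  d3:18  d4:8  d5:5 — peak 18.

18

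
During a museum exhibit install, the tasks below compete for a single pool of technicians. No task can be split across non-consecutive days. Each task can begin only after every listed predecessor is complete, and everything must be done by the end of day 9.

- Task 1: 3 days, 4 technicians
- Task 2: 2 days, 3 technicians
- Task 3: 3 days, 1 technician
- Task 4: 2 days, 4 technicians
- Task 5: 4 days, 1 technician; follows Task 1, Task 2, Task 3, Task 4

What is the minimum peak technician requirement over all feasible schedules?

7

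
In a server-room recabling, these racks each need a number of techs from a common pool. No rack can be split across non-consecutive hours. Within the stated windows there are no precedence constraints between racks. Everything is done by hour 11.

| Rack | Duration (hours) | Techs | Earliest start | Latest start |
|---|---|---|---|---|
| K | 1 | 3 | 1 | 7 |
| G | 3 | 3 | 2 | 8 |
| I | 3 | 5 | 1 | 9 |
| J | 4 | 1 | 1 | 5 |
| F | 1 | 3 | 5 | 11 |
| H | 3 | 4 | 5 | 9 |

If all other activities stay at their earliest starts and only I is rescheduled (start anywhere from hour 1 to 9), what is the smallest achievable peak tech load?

7

I@1: h1:9  h2:9  h3:9  h4:4  h5:7  h6:4  h7:4  h8:0  h9:0  h10:0  h11:0 → peak 9
I@2: h1:4  h2:9  h3:9  h4:9  h5:7  h6:4  h7:4  h8:0  h9:0  h10:0  h11:0 → peak 9
I@3: h1:4  h2:4  h3:9  h4:9  h5:12  h6:4  h7:4  h8:0  h9:0  h10:0  h11:0 → peak 12
I@4: h1:4  h2:4  h3:4  h4:9  h5:12  h6:9  h7:4  h8:0  h9:0  h10:0  h11:0 → peak 12
I@5: h1:4  h2:4  h3:4  h4:4  h5:12  h6:9  h7:9  h8:0  h9:0  h10:0  h11:0 → peak 12
I@6: h1:4  h2:4  h3:4  h4:4  h5:7  h6:9  h7:9  h8:5  h9:0  h10:0  h11:0 → peak 9
I@7: h1:4  h2:4  h3:4  h4:4  h5:7  h6:4  h7:9  h8:5  h9:5  h10:0  h11:0 → peak 9
I@8: h1:4  h2:4  h3:4  h4:4  h5:7  h6:4  h7:4  h8:5  h9:5  h10:5  h11:0 → peak 7
I@9: h1:4  h2:4  h3:4  h4:4  h5:7  h6:4  h7:4  h8:0  h9:5  h10:5  h11:5 → peak 7
Best is I@8, peak 7.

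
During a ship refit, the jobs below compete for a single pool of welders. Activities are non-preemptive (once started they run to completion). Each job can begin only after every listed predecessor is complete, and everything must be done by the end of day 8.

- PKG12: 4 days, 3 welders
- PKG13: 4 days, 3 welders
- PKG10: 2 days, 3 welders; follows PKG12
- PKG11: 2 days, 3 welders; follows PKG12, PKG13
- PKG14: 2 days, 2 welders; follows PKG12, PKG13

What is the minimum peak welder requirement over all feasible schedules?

6

Early-start (PKG12@1, PKG13@1, PKG10@5, PKG11@5, PKG14@5) gives peak 8: d1:6  d2:6  d3:6  d4:6  d5:8  d6:8  d7:0  d8:0.
Shift PKG14→7.
Schedule PKG12@1, PKG13@1, PKG10@5, PKG11@5, PKG14@7: d1:6  d2:6  d3:6  d4:6  d5:6  d6:6  d7:2  d8:2 — peak 6.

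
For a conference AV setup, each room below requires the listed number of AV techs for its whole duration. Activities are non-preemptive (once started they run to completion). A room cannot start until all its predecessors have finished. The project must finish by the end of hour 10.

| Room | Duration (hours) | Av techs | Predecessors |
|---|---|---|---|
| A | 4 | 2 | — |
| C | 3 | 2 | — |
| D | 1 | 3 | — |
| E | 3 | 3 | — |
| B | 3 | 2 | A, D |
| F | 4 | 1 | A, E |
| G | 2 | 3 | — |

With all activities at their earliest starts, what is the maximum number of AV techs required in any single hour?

Early-start schedule: A@1, C@1, D@1, E@1, B@5, F@5, G@1.
Load per hour: hour 1: 13, hour 2: 10, hour 3: 7, hour 4: 2, hour 5: 3, hour 6: 3, hour 7: 3, hour 8: 1, hour 9: 0, hour 10: 0.
Peak is 13.

13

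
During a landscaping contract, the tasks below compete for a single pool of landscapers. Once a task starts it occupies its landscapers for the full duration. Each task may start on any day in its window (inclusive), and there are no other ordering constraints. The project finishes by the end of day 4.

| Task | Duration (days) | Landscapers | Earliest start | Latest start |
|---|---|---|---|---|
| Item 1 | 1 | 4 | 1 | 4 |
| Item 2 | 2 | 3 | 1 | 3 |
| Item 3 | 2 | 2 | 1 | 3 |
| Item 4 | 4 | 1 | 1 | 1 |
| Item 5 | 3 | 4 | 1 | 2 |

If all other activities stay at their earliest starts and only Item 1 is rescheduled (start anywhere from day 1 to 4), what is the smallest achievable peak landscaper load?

Item 1@1: d1:14  d2:10  d3:5  d4:1 → peak 14
Item 1@2: d1:10  d2:14  d3:5  d4:1 → peak 14
Item 1@3: d1:10  d2:10  d3:9  d4:1 → peak 10
Item 1@4: d1:10  d2:10  d3:5  d4:5 → peak 10
Best is Item 1@3, peak 10.

10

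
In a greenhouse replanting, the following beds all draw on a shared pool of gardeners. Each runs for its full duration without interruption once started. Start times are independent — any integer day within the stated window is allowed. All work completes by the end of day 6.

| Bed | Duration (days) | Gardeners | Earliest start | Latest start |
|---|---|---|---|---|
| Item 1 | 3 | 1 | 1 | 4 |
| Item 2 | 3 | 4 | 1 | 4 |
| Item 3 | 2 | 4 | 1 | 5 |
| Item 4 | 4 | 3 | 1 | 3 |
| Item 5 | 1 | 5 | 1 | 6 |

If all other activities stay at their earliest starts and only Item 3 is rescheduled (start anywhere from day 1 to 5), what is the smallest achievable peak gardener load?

Item 3@1: d1:17  d2:12  d3:8  d4:3  d5:0  d6:0 → peak 17
Item 3@2: d1:13  d2:12  d3:12  d4:3  d5:0  d6:0 → peak 13
Item 3@3: d1:13  d2:8  d3:12  d4:7  d5:0  d6:0 → peak 13
Item 3@4: d1:13  d2:8  d3:8  d4:7  d5:4  d6:0 → peak 13
Item 3@5: d1:13  d2:8  d3:8  d4:3  d5:4  d6:4 → peak 13
Best is Item 3@2, peak 13.

13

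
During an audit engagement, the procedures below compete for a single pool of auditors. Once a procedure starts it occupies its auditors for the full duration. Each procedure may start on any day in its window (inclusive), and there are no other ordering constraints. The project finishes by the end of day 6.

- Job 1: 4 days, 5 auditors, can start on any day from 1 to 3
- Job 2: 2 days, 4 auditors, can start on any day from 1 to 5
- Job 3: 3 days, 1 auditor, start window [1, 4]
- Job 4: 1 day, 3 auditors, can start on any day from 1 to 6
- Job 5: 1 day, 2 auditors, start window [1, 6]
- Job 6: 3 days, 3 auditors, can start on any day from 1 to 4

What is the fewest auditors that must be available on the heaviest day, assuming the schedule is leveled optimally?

8

Early-start (Job 1@1, Job 2@1, Job 3@1, Job 4@1, Job 5@1, Job 6@1) gives peak 18: d1:18  d2:13  d3:9  d4:5  d5:0  d6:0.
Shift Job 2→5, Job 3→4, Job 4→5, Job 5→4.
Schedule Job 1@1, Job 2@5, Job 3@4, Job 4@5, Job 5@4, Job 6@1: d1:8  d2:8  d3:8  d4:8  d5:8  d6:5 — peak 8.
Total auditor-days = 45 over 6 days ⇒ peak ≥ ⌈45/6⌉ = 8, so 8 is optimal.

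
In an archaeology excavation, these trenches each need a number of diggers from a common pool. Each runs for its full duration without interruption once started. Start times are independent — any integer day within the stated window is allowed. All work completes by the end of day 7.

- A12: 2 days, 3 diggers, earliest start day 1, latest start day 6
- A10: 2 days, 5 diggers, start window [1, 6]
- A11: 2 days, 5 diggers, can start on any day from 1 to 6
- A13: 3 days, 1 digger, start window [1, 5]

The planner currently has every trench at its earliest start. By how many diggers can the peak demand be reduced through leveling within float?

9

Early-start peak: d1:14  d2:14  d3:1  d4:0  d5:0  d6:0  d7:0 ⇒ 14.
Leveled (A12@1, A10@4, A11@6, A13@1): d1:4  d2:4  d3:1  d4:5  d5:5  d6:5  d7:5 ⇒ 5.
Reduction 14 − 5 = 9.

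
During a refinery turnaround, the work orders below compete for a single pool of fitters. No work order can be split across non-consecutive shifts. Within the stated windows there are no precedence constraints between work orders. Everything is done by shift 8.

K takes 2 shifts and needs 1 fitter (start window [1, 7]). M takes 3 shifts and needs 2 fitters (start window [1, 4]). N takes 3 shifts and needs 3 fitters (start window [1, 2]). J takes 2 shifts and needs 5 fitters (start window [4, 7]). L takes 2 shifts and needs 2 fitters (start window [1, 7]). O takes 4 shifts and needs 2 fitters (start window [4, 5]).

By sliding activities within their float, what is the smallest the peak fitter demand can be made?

7

Early-start (K@1, M@1, N@1, J@4, L@1, O@4) gives peak 8: s1:8  s2:8  s3:5  s4:7  s5:7  s6:2  s7:2  s8:0.
Shift L→3, O→5.
Schedule K@1, M@1, N@1, J@4, L@3, O@5: s1:6  s2:6  s3:7  s4:7  s5:7  s6:2  s7:2  s8:2 — peak 7.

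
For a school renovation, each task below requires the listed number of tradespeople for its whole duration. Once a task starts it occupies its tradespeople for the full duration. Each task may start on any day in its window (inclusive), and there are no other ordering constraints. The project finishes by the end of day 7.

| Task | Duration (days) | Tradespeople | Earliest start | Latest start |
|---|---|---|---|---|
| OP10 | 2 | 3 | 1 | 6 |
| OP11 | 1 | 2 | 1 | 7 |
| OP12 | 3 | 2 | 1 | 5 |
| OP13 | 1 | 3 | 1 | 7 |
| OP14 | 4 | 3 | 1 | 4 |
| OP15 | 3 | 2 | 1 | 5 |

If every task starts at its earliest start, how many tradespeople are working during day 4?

3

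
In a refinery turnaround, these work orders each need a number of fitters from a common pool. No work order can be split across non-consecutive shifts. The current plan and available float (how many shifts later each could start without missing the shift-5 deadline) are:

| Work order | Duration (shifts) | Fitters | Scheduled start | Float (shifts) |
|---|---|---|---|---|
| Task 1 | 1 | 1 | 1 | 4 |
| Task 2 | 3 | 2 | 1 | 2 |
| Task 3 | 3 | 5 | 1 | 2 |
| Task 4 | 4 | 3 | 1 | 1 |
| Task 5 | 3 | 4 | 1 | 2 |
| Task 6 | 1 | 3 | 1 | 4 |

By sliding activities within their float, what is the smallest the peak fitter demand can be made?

14

Early-start (Task 1@1, Task 2@1, Task 3@1, Task 4@1, Task 5@1, Task 6@1) gives peak 18: s1:18  s2:14  s3:14  s4:3  s5:0.
Shift Task 5→2.
Schedule Task 1@1, Task 2@1, Task 3@1, Task 4@1, Task 5@2, Task 6@1: s1:14  s2:14  s3:14  s4:7  s5:0 — peak 14.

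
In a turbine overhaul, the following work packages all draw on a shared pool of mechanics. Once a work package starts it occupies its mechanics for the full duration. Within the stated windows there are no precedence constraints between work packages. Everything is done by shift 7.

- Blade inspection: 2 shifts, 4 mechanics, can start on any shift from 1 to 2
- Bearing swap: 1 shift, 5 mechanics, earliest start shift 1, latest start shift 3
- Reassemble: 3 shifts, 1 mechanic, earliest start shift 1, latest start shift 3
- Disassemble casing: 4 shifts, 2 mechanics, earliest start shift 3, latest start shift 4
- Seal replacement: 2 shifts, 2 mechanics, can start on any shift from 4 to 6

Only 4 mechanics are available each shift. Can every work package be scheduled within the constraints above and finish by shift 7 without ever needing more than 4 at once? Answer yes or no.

no

The minimum achievable peak is 5; 4 < 5, so no feasible schedule stays within the cap.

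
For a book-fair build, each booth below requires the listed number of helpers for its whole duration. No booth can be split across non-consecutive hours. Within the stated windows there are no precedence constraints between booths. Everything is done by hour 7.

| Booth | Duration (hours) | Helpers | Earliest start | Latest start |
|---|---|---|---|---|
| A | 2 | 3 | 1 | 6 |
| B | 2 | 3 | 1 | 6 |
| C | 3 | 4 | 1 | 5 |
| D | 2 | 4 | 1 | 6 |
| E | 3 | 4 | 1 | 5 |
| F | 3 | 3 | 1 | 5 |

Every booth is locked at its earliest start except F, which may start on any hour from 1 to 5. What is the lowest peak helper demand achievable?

18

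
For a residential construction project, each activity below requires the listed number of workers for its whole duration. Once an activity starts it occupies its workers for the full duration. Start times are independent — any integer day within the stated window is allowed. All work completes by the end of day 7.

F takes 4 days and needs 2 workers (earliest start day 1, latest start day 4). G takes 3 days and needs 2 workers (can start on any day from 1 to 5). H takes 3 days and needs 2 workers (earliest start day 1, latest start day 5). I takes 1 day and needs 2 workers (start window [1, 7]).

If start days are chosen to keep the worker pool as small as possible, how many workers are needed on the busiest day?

4

Early-start (F@1, G@1, H@1, I@1) gives peak 8: d1:8  d2:6  d3:6  d4:2  d5:0  d6:0  d7:0.
Shift H→4, I→5.
Schedule F@1, G@1, H@4, I@5: d1:4  d2:4  d3:4  d4:4  d5:4  d6:2  d7:0 — peak 4.
Total worker-days = 22 over 7 days ⇒ peak ≥ ⌈22/7⌉ = 4, so 4 is optimal.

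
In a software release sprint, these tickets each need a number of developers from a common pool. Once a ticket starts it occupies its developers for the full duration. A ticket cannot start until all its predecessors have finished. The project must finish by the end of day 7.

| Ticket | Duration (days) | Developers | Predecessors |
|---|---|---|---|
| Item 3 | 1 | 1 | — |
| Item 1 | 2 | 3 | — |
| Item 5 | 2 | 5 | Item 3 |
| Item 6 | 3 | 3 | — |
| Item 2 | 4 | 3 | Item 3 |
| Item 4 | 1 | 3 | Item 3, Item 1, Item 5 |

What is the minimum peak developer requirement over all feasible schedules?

Early-start (Item 3@1, Item 1@1, Item 5@2, Item 6@1, Item 2@2, Item 4@4) gives peak 14: d1:7  d2:14  d3:11  d4:6  d5:3  d6:0  d7:0.
Shift Item 6→3, Item 2→4, Item 4→6.
Schedule Item 3@1, Item 1@1, Item 5@2, Item 6@3, Item 2@4, Item 4@6: d1:4  d2:8  d3:8  d4:6  d5:6  d6:6  d7:3 — peak 8.

8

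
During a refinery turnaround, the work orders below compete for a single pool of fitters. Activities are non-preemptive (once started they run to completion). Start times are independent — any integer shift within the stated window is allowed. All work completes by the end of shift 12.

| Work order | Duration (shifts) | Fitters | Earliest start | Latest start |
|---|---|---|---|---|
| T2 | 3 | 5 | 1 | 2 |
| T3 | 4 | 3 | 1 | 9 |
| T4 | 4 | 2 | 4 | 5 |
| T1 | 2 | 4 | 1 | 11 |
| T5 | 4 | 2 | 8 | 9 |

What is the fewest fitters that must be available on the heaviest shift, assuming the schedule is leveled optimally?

6

Early-start (T2@1, T3@1, T4@4, T1@1, T5@8) gives peak 12: s1:12  s2:12  s3:8  s4:5  s5:2  s6:2  s7:2  s8:2  s9:2  s10:2  s11:2  s12:0.
Shift T3→4, T1→8.
Schedule T2@1, T3@4, T4@4, T1@8, T5@8: s1:5  s2:5  s3:5  s4:5  s5:5  s6:5  s7:5  s8:6  s9:6  s10:2  s11:2  s12:0 — peak 6.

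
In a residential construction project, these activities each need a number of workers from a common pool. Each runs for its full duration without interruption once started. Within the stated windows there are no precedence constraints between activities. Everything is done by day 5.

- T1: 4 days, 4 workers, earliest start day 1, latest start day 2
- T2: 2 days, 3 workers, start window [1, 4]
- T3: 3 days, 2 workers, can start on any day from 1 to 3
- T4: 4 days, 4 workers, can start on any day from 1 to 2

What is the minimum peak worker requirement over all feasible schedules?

11

Early-start (T1@1, T2@1, T3@1, T4@1) gives peak 13: d1:13  d2:13  d3:10  d4:8  d5:0.
Shift T3→3.
Schedule T1@1, T2@1, T3@3, T4@1: d1:11  d2:11  d3:10  d4:10  d5:2 — peak 11.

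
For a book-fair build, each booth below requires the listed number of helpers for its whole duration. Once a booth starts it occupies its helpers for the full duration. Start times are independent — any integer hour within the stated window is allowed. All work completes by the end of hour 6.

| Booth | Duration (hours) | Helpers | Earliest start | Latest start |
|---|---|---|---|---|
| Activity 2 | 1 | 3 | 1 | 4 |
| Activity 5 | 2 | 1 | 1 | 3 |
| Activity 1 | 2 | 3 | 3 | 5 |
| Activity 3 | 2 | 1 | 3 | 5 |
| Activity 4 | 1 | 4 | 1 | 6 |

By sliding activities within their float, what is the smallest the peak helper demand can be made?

4

Early-start (Activity 2@1, Activity 5@1, Activity 1@3, Activity 3@3, Activity 4@1) gives peak 8: h1:8  h2:1  h3:4  h4:4  h5:0  h6:0.
Shift Activity 4→5.
Schedule Activity 2@1, Activity 5@1, Activity 1@3, Activity 3@3, Activity 4@5: h1:4  h2:1  h3:4  h4:4  h5:4  h6:0 — peak 4.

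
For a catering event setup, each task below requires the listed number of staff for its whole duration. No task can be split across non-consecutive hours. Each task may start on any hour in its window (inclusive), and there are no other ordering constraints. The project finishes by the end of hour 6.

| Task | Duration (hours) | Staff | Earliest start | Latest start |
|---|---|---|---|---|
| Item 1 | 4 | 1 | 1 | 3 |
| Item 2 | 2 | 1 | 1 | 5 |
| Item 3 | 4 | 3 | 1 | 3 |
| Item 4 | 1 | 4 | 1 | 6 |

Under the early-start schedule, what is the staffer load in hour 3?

At early start, hour 3 has: Item 1, Item 3.
Demand: 1 + 3 = 4.

4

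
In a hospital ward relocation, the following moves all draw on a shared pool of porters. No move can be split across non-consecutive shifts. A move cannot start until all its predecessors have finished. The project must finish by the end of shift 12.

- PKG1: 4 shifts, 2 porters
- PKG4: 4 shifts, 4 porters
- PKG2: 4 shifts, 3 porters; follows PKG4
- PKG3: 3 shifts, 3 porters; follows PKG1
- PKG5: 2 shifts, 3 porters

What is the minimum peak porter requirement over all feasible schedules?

Early-start (PKG1@1, PKG4@1, PKG2@5, PKG3@5, PKG5@1) gives peak 9: s1:9  s2:9  s3:6  s4:6  s5:6  s6:6  s7:6  s8:3  s9:0  s10:0  s11:0  s12:0.
Shift PKG5→8.
Schedule PKG1@1, PKG4@1, PKG2@5, PKG3@5, PKG5@8: s1:6  s2:6  s3:6  s4:6  s5:6  s6:6  s7:6  s8:6  s9:3  s10:0  s11:0  s12:0 — peak 6.

6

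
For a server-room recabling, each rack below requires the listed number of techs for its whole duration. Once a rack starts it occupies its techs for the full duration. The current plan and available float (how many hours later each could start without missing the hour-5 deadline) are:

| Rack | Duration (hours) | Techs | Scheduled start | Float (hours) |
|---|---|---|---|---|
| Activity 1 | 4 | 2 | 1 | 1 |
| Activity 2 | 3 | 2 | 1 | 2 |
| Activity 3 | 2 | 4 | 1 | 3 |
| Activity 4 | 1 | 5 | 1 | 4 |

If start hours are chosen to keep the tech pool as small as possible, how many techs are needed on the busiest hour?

7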